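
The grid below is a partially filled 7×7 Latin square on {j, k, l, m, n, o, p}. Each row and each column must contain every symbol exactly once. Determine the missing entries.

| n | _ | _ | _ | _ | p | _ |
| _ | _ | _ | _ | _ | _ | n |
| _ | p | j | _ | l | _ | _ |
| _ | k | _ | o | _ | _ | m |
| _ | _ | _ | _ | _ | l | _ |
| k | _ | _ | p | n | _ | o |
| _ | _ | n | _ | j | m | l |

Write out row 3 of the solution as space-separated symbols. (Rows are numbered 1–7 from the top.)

row 3 has {j,l,p}; column 7 has {l,m,n,o} — only k is left for (r3,c7).
row 4 has {k,m,o}; column 5 has {j,l,n} — only p is left for (r4,c5).
row 6 has {k,n,o,p}; column 6 has {l,m,p} — only j is left for (r6,c6).
row 7 has {j,l,m,n}; column 2 has {k,p} — only o is left for (r7,c2).
row 7 has {j,l,m,n,o}; column 4 has {o,p} — only k is left for (r7,c4).
row 1 has {n,p}; column 7 has {k,l,m,n,o} — only j is left for (r1,c7).
row 4 has {k,m,o,p}; column 3 has {j,n} — only l is left for (r4,c3).
row 4 has {k,l,m,o,p}; column 6 has {j,l,m,p} — only n is left for (r4,c6).
row 5 has {l}; column 7 has {j,k,l,m,n,o} — only p is left for (r5,c7).
row 6 has {j,k,n,o,p}; column 3 has {j,l,n} — only m is left for (r6,c3).
row 7 has {j,k,l,m,n,o}; column 1 has {k,n} — only p is left for (r7,c1).
row 3 has {j,k,l,p}; column 6 has {j,l,m,n,p} — only o is left for (r3,c6).
row 4 has {k,l,m,n,o,p}; column 1 has {k,n,p} — only j is left for (r4,c1).
row 6 has {j,k,m,n,o,p}; column 2 has {k,o,p} — only l is left for (r6,c2).
row 1 has {j,n,p}; column 2 has {k,l,o,p} — only m is left for (r1,c2).
row 1 has {j,m,n,p}; column 4 has {k,o,p} — only l is left for (r1,c4).
row 2 has {n}; column 2 has {k,l,m,o,p} — only j is left for (r2,c2).
row 2 has {j,n}; column 4 has {k,l,o,p} — only m is left for (r2,c4).
row 2 has {j,m,n}; column 6 has {j,l,m,n,o,p} — only k is left for (r2,c6).
row 3 has {j,k,l,o,p}; column 1 has {j,k,n,p} — only m is left for (r3,c1).
row 3 has {j,k,l,m,o,p}; column 4 has {k,l,m,o,p} — only n is left for (r3,c4).

m p j n l o k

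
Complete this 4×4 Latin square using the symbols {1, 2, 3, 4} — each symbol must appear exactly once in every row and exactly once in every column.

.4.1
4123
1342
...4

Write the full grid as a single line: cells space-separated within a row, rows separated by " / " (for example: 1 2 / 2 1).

2 4 3 1 / 4 1 2 3 / 1 3 4 2 / 3 2 1 4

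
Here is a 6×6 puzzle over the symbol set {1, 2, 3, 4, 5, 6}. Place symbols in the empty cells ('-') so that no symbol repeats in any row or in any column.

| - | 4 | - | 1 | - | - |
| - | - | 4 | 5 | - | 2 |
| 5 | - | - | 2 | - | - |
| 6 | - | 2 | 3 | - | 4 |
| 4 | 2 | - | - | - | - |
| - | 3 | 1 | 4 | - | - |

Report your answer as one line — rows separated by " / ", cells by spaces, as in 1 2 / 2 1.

3 4 5 1 2 6 / 1 6 4 5 3 2 / 5 1 6 2 4 3 / 6 5 2 3 1 4 / 4 2 3 6 5 1 / 2 3 1 4 6 5

(r5,c4) = 6
(r6,c1) = 2
(r1,c1) = 3
(r2,c1) = 1
(r2,c2) = 6
(r2,c5) = 3
(r3,c2) = 1
(r4,c2) = 5
(r4,c5) = 1
(r5,c5) = 5
(r6,c5) = 6
(r6,c6) = 5
(r1,c5) = 2
(r1,c6) = 6
(r3,c5) = 4
(r3,c6) = 3
(r5,c3) = 3
(r5,c6) = 1
(r1,c3) = 5
(r3,c3) = 6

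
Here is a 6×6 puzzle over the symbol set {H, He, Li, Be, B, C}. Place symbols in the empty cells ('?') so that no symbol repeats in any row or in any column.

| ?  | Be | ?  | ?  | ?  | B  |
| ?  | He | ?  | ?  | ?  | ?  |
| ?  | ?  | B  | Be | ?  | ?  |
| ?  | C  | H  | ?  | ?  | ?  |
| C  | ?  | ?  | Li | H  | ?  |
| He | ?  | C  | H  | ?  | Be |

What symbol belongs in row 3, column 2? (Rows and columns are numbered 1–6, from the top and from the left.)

(r5,c2): row 5 has {H,Li,C}; column 2 has {He,Be,C}, so it must be B.
(r5,c6): row 5 has {H,Li,B,C}; column 6 has {Be,B}, so it must be He.
(r6,c2): row 6 has {H,He,Be,C}; column 2 has {He,Be,B,C}, so it must be Li.
(r6,c5): row 6 has {H,He,Li,Be,C}; column 5 has {H}, so it must be B.
(r3,c2): row 3 has {Be,B}; column 2 has {He,Li,Be,B,C}, so it must be H.

H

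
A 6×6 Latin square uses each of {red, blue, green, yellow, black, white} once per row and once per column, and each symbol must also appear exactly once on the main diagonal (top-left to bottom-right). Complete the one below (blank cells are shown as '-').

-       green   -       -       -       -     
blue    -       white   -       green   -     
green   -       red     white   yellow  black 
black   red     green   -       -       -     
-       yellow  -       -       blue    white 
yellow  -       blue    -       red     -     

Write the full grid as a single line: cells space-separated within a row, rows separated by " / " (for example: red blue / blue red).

Cell (r1,c1): row 1 has {green}; column 1 has {blue,green,yellow,black}; the diagonal has {red,blue} → white.
Cell (r1,c5): row 1 has {green,white}; column 5 has {red,blue,green,yellow} → black.
Cell (r2,c2): row 2 has {blue,green,white}; column 2 has {red,green,yellow}; the diagonal has {red,blue,white} → black.
Cell (r3,c2): row 3 has {red,green,yellow,black,white}; column 2 has {red,green,yellow,black} → blue.
Cell (r4,c4): row 4 has {red,green,black}; column 4 has {white}; the diagonal has {red,blue,black,white} → yellow.
Cell (r4,c5): row 4 has {red,green,yellow,black}; column 5 has {red,blue,green,yellow,black} → white.
Cell (r4,c6): row 4 has {red,green,yellow,black,white}; column 6 has {black,white} → blue.
Cell (r5,c1): row 5 has {blue,yellow,white}; column 1 has {blue,green,yellow,black,white} → red.
Cell (r5,c3): row 5 has {red,blue,yellow,white}; column 3 has {red,blue,green,white} → black.
Cell (r5,c4): row 5 has {red,blue,yellow,black,white}; column 4 has {yellow,white} → green.
Cell (r6,c2): row 6 has {red,blue,yellow}; column 2 has {red,blue,green,yellow,black} → white.
Cell (r6,c4): row 6 has {red,blue,yellow,white}; column 4 has {green,yellow,white} → black.
Cell (r6,c6): row 6 has {red,blue,yellow,black,white}; column 6 has {blue,black,white}; the diagonal has {red,blue,yellow,black,white} → green.
Cell (r1,c3): row 1 has {green,black,white}; column 3 has {red,blue,green,black,white} → yellow.
Cell (r1,c6): row 1 has {green,yellow,black,white}; column 6 has {blue,green,black,white} → red.
Cell (r2,c4): row 2 has {blue,green,black,white}; column 4 has {green,yellow,black,white} → red.
Cell (r2,c6): row 2 has {red,blue,green,black,white}; column 6 has {red,blue,green,black,white} → yellow.
Cell (r1,c4): row 1 has {red,green,yellow,black,white}; column 4 has {red,green,yellow,black,white} → blue.

white green yellow blue black red / blue black white red green yellow / green blue red white yellow black / black red green yellow white blue / red yellow black green blue white / yellow white blue black red green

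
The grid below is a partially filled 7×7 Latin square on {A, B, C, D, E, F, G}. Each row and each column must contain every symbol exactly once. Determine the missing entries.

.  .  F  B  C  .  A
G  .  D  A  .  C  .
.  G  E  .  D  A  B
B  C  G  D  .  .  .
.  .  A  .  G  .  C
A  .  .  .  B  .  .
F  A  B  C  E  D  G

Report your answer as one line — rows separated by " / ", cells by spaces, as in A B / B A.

E D F B C G A / G B D A F C E / C G E F D A B / B C G D A E F / D F A E G B C / A E C G B F D / F A B C E D G

Cell (r2,c5): row 2 has {A,C,D,G}; column 5 has {B,C,D,E,G} → F.
Cell (r2,c7): row 2 has {A,C,D,F,G}; column 7 has {A,B,C,G} → E.
Cell (r3,c1): row 3 has {A,B,D,E,G}; column 1 has {A,B,F,G} → C.
Cell (r3,c4): row 3 has {A,B,C,D,E,G}; column 4 has {A,B,C,D} → F.
Cell (r4,c5): row 4 has {B,C,D,G}; column 5 has {B,C,D,E,F,G} → A.
Cell (r4,c7): row 4 has {A,B,C,D,G}; column 7 has {A,B,C,E,G} → F.
Cell (r5,c4): row 5 has {A,C,G}; column 4 has {A,B,C,D,F} → E.
Cell (r6,c3): row 6 has {A,B}; column 3 has {A,B,D,E,F,G} → C.
Cell (r6,c4): row 6 has {A,B,C}; column 4 has {A,B,C,D,E,F} → G.
Cell (r6,c7): row 6 has {A,B,C,G}; column 7 has {A,B,C,E,F,G} → D.
Cell (r2,c2): row 2 has {A,C,D,E,F,G}; column 2 has {A,C,G} → B.
Cell (r4,c6): row 4 has {A,B,C,D,F,G}; column 6 has {A,C,D} → E.
Cell (r5,c1): row 5 has {A,C,E,G}; column 1 has {A,B,C,F,G} → D.
Cell (r5,c2): row 5 has {A,C,D,E,G}; column 2 has {A,B,C,G} → F.
Cell (r5,c6): row 5 has {A,C,D,E,F,G}; column 6 has {A,C,D,E} → B.
Cell (r6,c2): row 6 has {A,B,C,D,G}; column 2 has {A,B,C,F,G} → E.
Cell (r6,c6): row 6 has {A,B,C,D,E,G}; column 6 has {A,B,C,D,E} → F.
Cell (r1,c1): row 1 has {A,B,C,F}; column 1 has {A,B,C,D,F,G} → E.
Cell (r1,c2): row 1 has {A,B,C,E,F}; column 2 has {A,B,C,E,F,G} → D.
Cell (r1,c6): row 1 has {A,B,C,D,E,F}; column 6 has {A,B,C,D,E,F} → G.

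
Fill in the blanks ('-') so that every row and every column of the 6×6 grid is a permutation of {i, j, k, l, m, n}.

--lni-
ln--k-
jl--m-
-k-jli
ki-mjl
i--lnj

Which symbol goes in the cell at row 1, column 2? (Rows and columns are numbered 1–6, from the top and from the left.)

j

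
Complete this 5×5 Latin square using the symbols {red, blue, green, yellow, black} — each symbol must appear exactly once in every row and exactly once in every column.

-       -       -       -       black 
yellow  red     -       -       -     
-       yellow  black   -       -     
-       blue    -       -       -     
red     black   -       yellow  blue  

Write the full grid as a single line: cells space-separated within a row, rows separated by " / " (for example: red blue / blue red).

blue green yellow red black / yellow red blue black green / green yellow black blue red / black blue red green yellow / red black green yellow blue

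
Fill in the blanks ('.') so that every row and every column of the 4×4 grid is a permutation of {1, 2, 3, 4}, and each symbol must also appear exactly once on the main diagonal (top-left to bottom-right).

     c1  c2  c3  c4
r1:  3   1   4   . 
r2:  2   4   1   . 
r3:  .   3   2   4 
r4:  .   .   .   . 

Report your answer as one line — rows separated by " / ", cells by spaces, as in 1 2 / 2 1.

3 1 4 2 / 2 4 1 3 / 1 3 2 4 / 4 2 3 1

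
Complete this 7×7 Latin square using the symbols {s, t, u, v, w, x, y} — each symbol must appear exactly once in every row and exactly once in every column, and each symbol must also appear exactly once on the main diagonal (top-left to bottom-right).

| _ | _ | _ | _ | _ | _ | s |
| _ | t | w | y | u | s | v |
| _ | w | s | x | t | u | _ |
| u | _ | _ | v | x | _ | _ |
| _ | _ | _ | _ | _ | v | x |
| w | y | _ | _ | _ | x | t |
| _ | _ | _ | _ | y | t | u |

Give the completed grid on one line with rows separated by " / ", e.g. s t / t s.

Cell (r1,c1): row 1 has {s}; column 1 has {u,w}; the diagonal has {s,t,u,v,x} → y.
Cell (r1,c6): row 1 has {s,y}; column 6 has {s,t,u,v,x} → w.
Cell (r2,c1): row 2 has {s,t,u,v,w,y}; column 1 has {u,w,y} → x.
Cell (r3,c1): row 3 has {s,t,u,w,x}; column 1 has {u,w,x,y} → v.
Cell (r3,c7): row 3 has {s,t,u,v,w,x}; column 7 has {s,t,u,v,x} → y.
Cell (r4,c2): row 4 has {u,v,x}; column 2 has {t,w,y} → s.
Cell (r4,c6): row 4 has {s,u,v,x}; column 6 has {s,t,u,v,w,x} → y.
Cell (r4,c7): row 4 has {s,u,v,x,y}; column 7 has {s,t,u,v,x,y} → w.
Cell (r5,c2): row 5 has {v,x}; column 2 has {s,t,w,y} → u.
Cell (r5,c5): row 5 has {u,v,x}; column 5 has {t,u,x,y}; the diagonal has {s,t,u,v,x,y} → w.
Cell (r7,c1): row 7 has {t,u,y}; column 1 has {u,v,w,x,y} → s.
Cell (r7,c4): row 7 has {s,t,u,y}; column 4 has {v,x,y} → w.
Cell (r1,c5): row 1 has {s,w,y}; column 5 has {t,u,w,x,y} → v.
Cell (r4,c3): row 4 has {s,u,v,w,x,y}; column 3 has {s,w} → t.
Cell (r5,c1): row 5 has {u,v,w,x}; column 1 has {s,u,v,w,x,y} → t.
Cell (r5,c3): row 5 has {t,u,v,w,x}; column 3 has {s,t,w} → y.
Cell (r5,c4): row 5 has {t,u,v,w,x,y}; column 4 has {v,w,x,y} → s.
Cell (r6,c4): row 6 has {t,w,x,y}; column 4 has {s,v,w,x,y} → u.
Cell (r6,c5): row 6 has {t,u,w,x,y}; column 5 has {t,u,v,w,x,y} → s.
Cell (r1,c2): row 1 has {s,v,w,y}; column 2 has {s,t,u,w,y} → x.
Cell (r1,c3): row 1 has {s,v,w,x,y}; column 3 has {s,t,w,y} → u.
Cell (r1,c4): row 1 has {s,u,v,w,x,y}; column 4 has {s,u,v,w,x,y} → t.
Cell (r6,c3): row 6 has {s,t,u,w,x,y}; column 3 has {s,t,u,w,y} → v.
Cell (r7,c2): row 7 has {s,t,u,w,y}; column 2 has {s,t,u,w,x,y} → v.
Cell (r7,c3): row 7 has {s,t,u,v,w,y}; column 3 has {s,t,u,v,w,y} → x.

y x u t v w s / x t w y u s v / v w s x t u y / u s t v x y w / t u y s w v x / w y v u s x t / s v x w y t u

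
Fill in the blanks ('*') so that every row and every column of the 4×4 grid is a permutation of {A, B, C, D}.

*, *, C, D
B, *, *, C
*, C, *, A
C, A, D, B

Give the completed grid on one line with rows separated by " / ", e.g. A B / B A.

A B C D / B D A C / D C B A / C A D B

(r1,c1): row 1 has {C,D}; column 1 has {B,C}, so it must be A.
(r1,c2): row 1 has {A,C,D}; column 2 has {A,C}, so it must be B.
(r2,c2): row 2 has {B,C}; column 2 has {A,B,C}, so it must be D.
(r2,c3): row 2 has {B,C,D}; column 3 has {C,D}, so it must be A.
(r3,c1): row 3 has {A,C}; column 1 has {A,B,C}, so it must be D.
(r3,c3): row 3 has {A,C,D}; column 3 has {A,C,D}, so it must be B.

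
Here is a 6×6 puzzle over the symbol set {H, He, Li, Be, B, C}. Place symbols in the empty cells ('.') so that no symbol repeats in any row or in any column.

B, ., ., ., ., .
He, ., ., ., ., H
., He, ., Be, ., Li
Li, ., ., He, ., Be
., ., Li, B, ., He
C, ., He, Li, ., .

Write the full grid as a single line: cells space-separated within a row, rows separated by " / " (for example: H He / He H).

(r1,c6) = C
(r2,c4) = C
(r3,c1) = H
(r5,c1) = Be
(r6,c6) = B
(r1,c4) = H
(r1,c3) = Be
(r2,c3) = B
(r3,c3) = C
(r3,c5) = B
(r4,c3) = H
(r4,c5) = C
(r5,c5) = H
(r6,c5) = Be
(r1,c2) = Li
(r1,c5) = He
(r2,c2) = Be
(r2,c5) = Li
(r4,c2) = B
(r5,c2) = C
(r6,c2) = H

B Li Be H He C / He Be B C Li H / H He C Be B Li / Li B H He C Be / Be C Li B H He / C H He Li Be B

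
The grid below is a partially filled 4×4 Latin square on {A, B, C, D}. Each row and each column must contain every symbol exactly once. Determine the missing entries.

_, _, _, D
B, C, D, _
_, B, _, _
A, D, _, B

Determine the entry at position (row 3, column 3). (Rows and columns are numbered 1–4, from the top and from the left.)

A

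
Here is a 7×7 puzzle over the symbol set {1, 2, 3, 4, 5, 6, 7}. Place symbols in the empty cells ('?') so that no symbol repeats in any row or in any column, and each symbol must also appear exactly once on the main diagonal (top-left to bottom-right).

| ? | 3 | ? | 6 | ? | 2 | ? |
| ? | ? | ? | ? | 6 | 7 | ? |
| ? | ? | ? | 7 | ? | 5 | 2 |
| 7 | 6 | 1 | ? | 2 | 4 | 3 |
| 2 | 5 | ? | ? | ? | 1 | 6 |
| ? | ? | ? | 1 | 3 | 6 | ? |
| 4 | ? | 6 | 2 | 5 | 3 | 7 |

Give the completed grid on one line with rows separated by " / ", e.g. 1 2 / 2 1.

1 3 4 6 7 2 5 / 3 2 5 4 6 7 1 / 6 4 3 7 1 5 2 / 7 6 1 5 2 4 3 / 2 5 7 3 4 1 6 / 5 7 2 1 3 6 4 / 4 1 6 2 5 3 7

(r4,c4) = 5
(r5,c5) = 4
(r6,c1) = 5
(r6,c7) = 4
(r7,c2) = 1
(r1,c1) = 1
(r1,c5) = 7
(r1,c7) = 5
(r2,c1) = 3
(r2,c2) = 2
(r2,c4) = 4
(r2,c7) = 1
(r3,c1) = 6
(r3,c2) = 4
(r3,c3) = 3
(r3,c5) = 1
(r5,c3) = 7
(r5,c4) = 3
(r6,c2) = 7
(r6,c3) = 2
(r1,c3) = 4
(r2,c3) = 5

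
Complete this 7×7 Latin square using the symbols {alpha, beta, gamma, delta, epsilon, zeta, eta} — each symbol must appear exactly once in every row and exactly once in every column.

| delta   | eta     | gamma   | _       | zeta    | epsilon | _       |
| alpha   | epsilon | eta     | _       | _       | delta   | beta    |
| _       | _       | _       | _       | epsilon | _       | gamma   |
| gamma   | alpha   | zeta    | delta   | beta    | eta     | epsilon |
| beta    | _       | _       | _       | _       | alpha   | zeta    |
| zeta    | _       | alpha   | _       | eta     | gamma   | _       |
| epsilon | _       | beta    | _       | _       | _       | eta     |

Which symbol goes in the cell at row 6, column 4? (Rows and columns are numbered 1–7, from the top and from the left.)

(r1,c7) = alpha
(r2,c5) = gamma
(r3,c1) = eta
(r3,c3) = delta
(r5,c3) = epsilon
(r5,c5) = delta
(r6,c7) = delta
(r7,c5) = alpha
(r7,c6) = zeta
(r1,c4) = beta
(r2,c4) = zeta
(r3,c4) = alpha
(r3,c6) = beta
(r5,c2) = gamma
(r5,c4) = eta
(r6,c2) = beta
(r6,c4) = epsilon

epsilon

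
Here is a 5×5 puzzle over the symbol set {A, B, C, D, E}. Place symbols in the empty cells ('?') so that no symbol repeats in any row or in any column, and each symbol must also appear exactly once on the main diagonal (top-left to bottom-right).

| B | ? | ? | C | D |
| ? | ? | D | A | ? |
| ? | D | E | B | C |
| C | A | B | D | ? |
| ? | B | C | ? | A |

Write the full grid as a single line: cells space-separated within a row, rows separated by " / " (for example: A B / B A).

B E A C D / E C D A B / A D E B C / C A B D E / D B C E A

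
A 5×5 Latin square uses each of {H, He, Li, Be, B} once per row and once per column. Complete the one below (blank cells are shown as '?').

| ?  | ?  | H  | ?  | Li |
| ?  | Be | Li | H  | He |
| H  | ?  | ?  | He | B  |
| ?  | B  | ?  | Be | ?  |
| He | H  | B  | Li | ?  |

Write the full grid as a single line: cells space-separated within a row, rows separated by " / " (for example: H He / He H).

Be He H B Li / B Be Li H He / H Li Be He B / Li B He Be H / He H B Li Be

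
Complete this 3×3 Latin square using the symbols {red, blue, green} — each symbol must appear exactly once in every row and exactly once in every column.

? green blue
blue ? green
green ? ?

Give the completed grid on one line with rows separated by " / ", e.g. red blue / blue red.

red green blue / blue red green / green blue red

(r1,c1) = red
(r2,c2) = red
(r3,c2) = blue
(r3,c3) = red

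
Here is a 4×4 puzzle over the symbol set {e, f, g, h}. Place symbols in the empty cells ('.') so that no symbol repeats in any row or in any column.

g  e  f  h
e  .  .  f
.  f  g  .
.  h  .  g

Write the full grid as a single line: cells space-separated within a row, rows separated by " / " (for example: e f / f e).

g e f h / e g h f / h f g e / f h e g

(r2,c2) = g
(r2,c3) = h
(r3,c1) = h
(r3,c4) = e
(r4,c1) = f
(r4,c3) = e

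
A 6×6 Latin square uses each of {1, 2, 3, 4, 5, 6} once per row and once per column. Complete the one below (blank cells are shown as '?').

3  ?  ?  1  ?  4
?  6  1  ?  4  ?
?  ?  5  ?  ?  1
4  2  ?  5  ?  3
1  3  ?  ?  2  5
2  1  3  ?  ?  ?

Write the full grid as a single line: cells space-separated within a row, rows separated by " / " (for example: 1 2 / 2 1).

(r1,c2) = 5
(r1,c5) = 6
(r2,c1) = 5
(r2,c6) = 2
(r3,c1) = 6
(r3,c2) = 4
(r3,c5) = 3
(r4,c3) = 6
(r4,c5) = 1
(r5,c3) = 4
(r5,c4) = 6
(r6,c4) = 4
(r6,c5) = 5
(r6,c6) = 6
(r1,c3) = 2
(r2,c4) = 3
(r3,c4) = 2

3 5 2 1 6 4 / 5 6 1 3 4 2 / 6 4 5 2 3 1 / 4 2 6 5 1 3 / 1 3 4 6 2 5 / 2 1 3 4 5 6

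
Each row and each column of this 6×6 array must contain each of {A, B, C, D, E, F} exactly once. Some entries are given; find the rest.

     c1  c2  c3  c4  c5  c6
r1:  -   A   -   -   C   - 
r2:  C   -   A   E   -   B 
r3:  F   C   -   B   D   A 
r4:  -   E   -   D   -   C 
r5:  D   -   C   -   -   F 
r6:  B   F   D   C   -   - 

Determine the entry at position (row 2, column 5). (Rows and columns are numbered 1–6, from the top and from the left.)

F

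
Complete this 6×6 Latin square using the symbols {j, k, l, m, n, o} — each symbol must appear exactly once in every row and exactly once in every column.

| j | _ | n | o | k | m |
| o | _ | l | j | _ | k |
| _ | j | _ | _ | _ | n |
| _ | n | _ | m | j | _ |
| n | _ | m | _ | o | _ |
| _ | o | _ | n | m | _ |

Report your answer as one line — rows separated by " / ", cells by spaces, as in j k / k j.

At row 1, column 2: row 1 has {j,k,m,n,o}; column 2 has {j,n,o}; that leaves l.
At row 2, column 2: row 2 has {j,k,l,o}; column 2 has {j,l,n,o}; that leaves m.
At row 2, column 5: row 2 has {j,k,l,m,o}; column 5 has {j,k,m,o}; that leaves n.
At row 3, column 5: row 3 has {j,n}; column 5 has {j,k,m,n,o}; that leaves l.
At row 5, column 2: row 5 has {m,n,o}; column 2 has {j,l,m,n,o}; that leaves k.
At row 5, column 4: row 5 has {k,m,n,o}; column 4 has {j,m,n,o}; that leaves l.
At row 5, column 6: row 5 has {k,l,m,n,o}; column 6 has {k,m,n}; that leaves j.
At row 6, column 6: row 6 has {m,n,o}; column 6 has {j,k,m,n}; that leaves l.
At row 3, column 4: row 3 has {j,l,n}; column 4 has {j,l,m,n,o}; that leaves k.
At row 4, column 6: row 4 has {j,m,n}; column 6 has {j,k,l,m,n}; that leaves o.
At row 6, column 1: row 6 has {l,m,n,o}; column 1 has {j,n,o}; that leaves k.
At row 6, column 3: row 6 has {k,l,m,n,o}; column 3 has {l,m,n}; that leaves j.
At row 3, column 1: row 3 has {j,k,l,n}; column 1 has {j,k,n,o}; that leaves m.
At row 3, column 3: row 3 has {j,k,l,m,n}; column 3 has {j,l,m,n}; that leaves o.
At row 4, column 1: row 4 has {j,m,n,o}; column 1 has {j,k,m,n,o}; that leaves l.
At row 4, column 3: row 4 has {j,l,m,n,o}; column 3 has {j,l,m,n,o}; that leaves k.

j l n o k m / o m l j n k / m j o k l n / l n k m j o / n k m l o j / k o j n m l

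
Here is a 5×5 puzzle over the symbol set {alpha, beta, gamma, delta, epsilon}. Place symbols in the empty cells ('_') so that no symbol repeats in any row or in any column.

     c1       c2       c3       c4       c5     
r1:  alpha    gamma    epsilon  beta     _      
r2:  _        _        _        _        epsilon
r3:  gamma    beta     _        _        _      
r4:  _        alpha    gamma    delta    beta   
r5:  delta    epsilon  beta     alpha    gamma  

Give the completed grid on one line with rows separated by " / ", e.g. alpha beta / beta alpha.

(r1,c5) = delta
(r2,c1) = beta
(r2,c2) = delta
(r2,c3) = alpha
(r2,c4) = gamma
(r3,c3) = delta
(r3,c4) = epsilon
(r3,c5) = alpha
(r4,c1) = epsilon

alpha gamma epsilon beta delta / beta delta alpha gamma epsilon / gamma beta delta epsilon alpha / epsilon alpha gamma delta beta / delta epsilon beta alpha gamma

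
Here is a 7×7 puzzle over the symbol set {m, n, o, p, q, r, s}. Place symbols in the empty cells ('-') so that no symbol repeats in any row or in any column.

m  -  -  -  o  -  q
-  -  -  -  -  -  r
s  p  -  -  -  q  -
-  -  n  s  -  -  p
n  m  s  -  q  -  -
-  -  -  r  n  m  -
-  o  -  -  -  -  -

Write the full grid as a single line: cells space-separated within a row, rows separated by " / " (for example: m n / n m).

m s r n o p q / o n q m p s r / s p m o r q n / q r n s m o p / n m s p q r o / p q o r n m s / r o p q s n m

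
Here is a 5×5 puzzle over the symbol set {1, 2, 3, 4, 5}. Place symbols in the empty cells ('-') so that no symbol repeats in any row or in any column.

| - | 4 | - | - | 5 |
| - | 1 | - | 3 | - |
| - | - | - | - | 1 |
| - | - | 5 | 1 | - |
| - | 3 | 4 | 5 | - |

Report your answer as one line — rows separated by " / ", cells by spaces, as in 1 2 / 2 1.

3 4 1 2 5 / 5 1 2 3 4 / 2 5 3 4 1 / 4 2 5 1 3 / 1 3 4 5 2

(r1,c4) = 2
(r2,c3) = 2
(r2,c5) = 4
(r3,c3) = 3
(r3,c4) = 4
(r4,c2) = 2
(r4,c5) = 3
(r5,c5) = 2
(r1,c3) = 1
(r2,c1) = 5
(r3,c1) = 2
(r3,c2) = 5
(r4,c1) = 4
(r5,c1) = 1
(r1,c1) = 3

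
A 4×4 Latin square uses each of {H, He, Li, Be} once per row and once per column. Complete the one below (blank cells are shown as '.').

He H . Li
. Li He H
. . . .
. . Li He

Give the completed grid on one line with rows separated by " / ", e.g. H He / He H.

He H Be Li / Be Li He H / Li He H Be / H Be Li He

Cell (r1,c3): row 1 has {H,He,Li}; column 3 has {He,Li} → Be.
Cell (r2,c1): row 2 has {H,He,Li}; column 1 has {He} → Be.
Cell (r3,c3): row 3 is empty so far; column 3 has {He,Li,Be} → H.
Cell (r3,c4): row 3 has {H}; column 4 has {H,He,Li} → Be.
Cell (r4,c1): row 4 has {He,Li}; column 1 has {He,Be} → H.
Cell (r4,c2): row 4 has {H,He,Li}; column 2 has {H,Li} → Be.
Cell (r3,c1): row 3 has {H,Be}; column 1 has {H,He,Be} → Li.
Cell (r3,c2): row 3 has {H,Li,Be}; column 2 has {H,Li,Be} → He.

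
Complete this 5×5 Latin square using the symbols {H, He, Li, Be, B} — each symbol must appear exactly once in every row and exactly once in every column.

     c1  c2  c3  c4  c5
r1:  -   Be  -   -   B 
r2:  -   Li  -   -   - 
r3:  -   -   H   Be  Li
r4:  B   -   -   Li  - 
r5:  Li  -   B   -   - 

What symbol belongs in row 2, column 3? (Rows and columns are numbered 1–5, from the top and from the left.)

He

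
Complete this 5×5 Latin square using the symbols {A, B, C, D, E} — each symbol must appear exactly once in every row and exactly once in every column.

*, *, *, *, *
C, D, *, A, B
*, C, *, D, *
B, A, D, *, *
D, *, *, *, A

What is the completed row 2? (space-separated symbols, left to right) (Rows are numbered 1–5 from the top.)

C D E A B

At row 2, column 3: row 2 has {A,B,C,D}; column 3 has {D}; that leaves E.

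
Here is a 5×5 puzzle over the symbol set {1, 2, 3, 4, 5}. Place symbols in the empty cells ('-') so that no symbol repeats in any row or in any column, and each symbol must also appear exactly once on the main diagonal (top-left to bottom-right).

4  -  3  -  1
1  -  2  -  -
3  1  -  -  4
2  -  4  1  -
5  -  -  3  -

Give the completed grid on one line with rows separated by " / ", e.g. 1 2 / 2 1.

4 2 3 5 1 / 1 3 2 4 5 / 3 1 5 2 4 / 2 5 4 1 3 / 5 4 1 3 2

row 3 has {1,3,4}; column 3 has {2,3,4}; the diagonal has {1,4} — only 5 is left for (r3,c3).
row 3 has {1,3,4,5}; column 4 has {1,3} — only 2 is left for (r3,c4).
row 5 has {3,5}; column 3 has {2,3,4,5} — only 1 is left for (r5,c3).
row 5 has {1,3,5}; column 5 has {1,4}; the diagonal has {1,4,5} — only 2 is left for (r5,c5).
row 1 has {1,3,4}; column 4 has {1,2,3} — only 5 is left for (r1,c4).
row 2 has {1,2}; column 2 has {1}; the diagonal has {1,2,4,5} — only 3 is left for (r2,c2).
row 2 has {1,2,3}; column 4 has {1,2,3,5} — only 4 is left for (r2,c4).
row 2 has {1,2,3,4}; column 5 has {1,2,4} — only 5 is left for (r2,c5).
row 4 has {1,2,4}; column 2 has {1,3} — only 5 is left for (r4,c2).
row 4 has {1,2,4,5}; column 5 has {1,2,4,5} — only 3 is left for (r4,c5).
row 5 has {1,2,3,5}; column 2 has {1,3,5} — only 4 is left for (r5,c2).
row 1 has {1,3,4,5}; column 2 has {1,3,4,5} — only 2 is left for (r1,c2).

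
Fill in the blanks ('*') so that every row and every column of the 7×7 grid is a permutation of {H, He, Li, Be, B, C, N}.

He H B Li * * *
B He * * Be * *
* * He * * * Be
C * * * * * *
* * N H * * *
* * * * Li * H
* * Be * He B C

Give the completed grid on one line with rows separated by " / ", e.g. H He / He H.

He H B Li C Be N / B He H C Be N Li / Li N He B H C Be / C Be Li He N H B / Be C N H B Li He / N B C Be Li He H / H Li Be N He B C

row 1 has {H,He,Li,B}; column 7 has {H,Be,C} — only N is left for (r1,c7).
row 2 has {He,Be,B}; column 7 has {H,Be,C,N} — only Li is left for (r2,c7).
row 6 has {H,Li}; column 3 has {He,Be,B,N} — only C is left for (r6,c3).
row 7 has {He,Be,B,C}; column 4 has {H,Li} — only N is left for (r7,c4).
row 1 has {H,He,Li,B,N}; column 5 has {He,Li,Be} — only C is left for (r1,c5).
row 1 has {H,He,Li,B,C,N}; column 6 has {B} — only Be is left for (r1,c6).
row 2 has {He,Li,Be,B}; column 3 has {He,Be,B,C,N} — only H is left for (r2,c3).
row 2 has {H,He,Li,Be,B}; column 4 has {H,Li,N} — only C is left for (r2,c4).
row 2 has {H,He,Li,Be,B,C}; column 6 has {Be,B} — only N is left for (r2,c6).
row 3 has {He,Be}; column 4 has {H,Li,C,N} — only B is left for (r3,c4).
row 4 has {C}; column 3 has {H,He,Be,B,C,N} — only Li is left for (r4,c3).
row 5 has {H,N}; column 5 has {He,Li,Be,C} — only B is left for (r5,c5).
row 5 has {H,B,N}; column 7 has {H,Li,Be,C,N} — only He is left for (r5,c7).
row 6 has {H,Li,C}; column 6 has {Be,B,N} — only He is left for (r6,c6).
row 7 has {He,Be,B,C,N}; column 2 has {H,He} — only Li is left for (r7,c2).
row 4 has {Li,C}; column 6 has {He,Be,B,N} — only H is left for (r4,c6).
row 4 has {H,Li,C}; column 7 has {H,He,Li,Be,C,N} — only B is left for (r4,c7).
row 6 has {H,He,Li,C}; column 4 has {H,Li,B,C,N} — only Be is left for (r6,c4).
row 7 has {He,Li,Be,B,C,N}; column 1 has {He,B,C} — only H is left for (r7,c1).
row 4 has {H,Li,B,C}; column 4 has {H,Li,Be,B,C,N} — only He is left for (r4,c4).
row 4 has {H,He,Li,B,C}; column 5 has {He,Li,Be,B,C} — only N is left for (r4,c5).
row 6 has {H,He,Li,Be,C}; column 1 has {H,He,B,C} — only N is left for (r6,c1).
row 6 has {H,He,Li,Be,C,N}; column 2 has {H,He,Li} — only B is left for (r6,c2).
row 3 has {He,Be,B}; column 1 has {H,He,B,C,N} — only Li is left for (r3,c1).
row 3 has {He,Li,Be,B}; column 5 has {He,Li,Be,B,C,N} — only H is left for (r3,c5).
row 3 has {H,He,Li,Be,B}; column 6 has {H,He,Be,B,N} — only C is left for (r3,c6).
row 4 has {H,He,Li,B,C,N}; column 2 has {H,He,Li,B} — only Be is left for (r4,c2).
row 5 has {H,He,B,N}; column 1 has {H,He,Li,B,C,N} — only Be is left for (r5,c1).
row 5 has {H,He,Be,B,N}; column 2 has {H,He,Li,Be,B} — only C is left for (r5,c2).
row 5 has {H,He,Be,B,C,N}; column 6 has {H,He,Be,B,C,N} — only Li is left for (r5,c6).
row 3 has {H,He,Li,Be,B,C}; column 2 has {H,He,Li,Be,B,C} — only N is left for (r3,c2).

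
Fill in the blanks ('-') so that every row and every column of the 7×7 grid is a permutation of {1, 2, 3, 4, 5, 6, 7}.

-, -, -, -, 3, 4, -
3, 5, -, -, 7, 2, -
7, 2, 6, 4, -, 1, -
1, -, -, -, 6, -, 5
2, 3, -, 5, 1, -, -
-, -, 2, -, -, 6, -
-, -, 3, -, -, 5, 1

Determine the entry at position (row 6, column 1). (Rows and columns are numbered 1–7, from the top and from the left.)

5

(r3,c5): row 3 has {1,2,4,6,7}; column 5 has {1,3,6,7}, so it must be 5.
(r3,c7): row 3 has {1,2,4,5,6,7}; column 7 has {1,5}, so it must be 3.
(r5,c6): row 5 has {1,2,3,5}; column 6 has {1,2,4,5,6}, so it must be 7.
(r6,c5): row 6 has {2,6}; column 5 has {1,3,5,6,7}, so it must be 4.
(r6,c7): row 6 has {2,4,6}; column 7 has {1,3,5}, so it must be 7.
(r7,c5): row 7 has {1,3,5}; column 5 has {1,3,4,5,6,7}, so it must be 2.
(r4,c6): row 4 has {1,5,6}; column 6 has {1,2,4,5,6,7}, so it must be 3.
(r5,c3): row 5 has {1,2,3,5,7}; column 3 has {2,3,6}, so it must be 4.
(r5,c7): row 5 has {1,2,3,4,5,7}; column 7 has {1,3,5,7}, so it must be 6.
(r6,c1): row 6 has {2,4,6,7}; column 1 has {1,2,3,7}, so it must be 5.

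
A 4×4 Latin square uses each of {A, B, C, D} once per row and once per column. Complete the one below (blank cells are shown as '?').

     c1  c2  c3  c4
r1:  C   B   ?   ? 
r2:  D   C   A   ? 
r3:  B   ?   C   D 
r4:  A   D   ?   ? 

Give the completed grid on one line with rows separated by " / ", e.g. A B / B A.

C B D A / D C A B / B A C D / A D B C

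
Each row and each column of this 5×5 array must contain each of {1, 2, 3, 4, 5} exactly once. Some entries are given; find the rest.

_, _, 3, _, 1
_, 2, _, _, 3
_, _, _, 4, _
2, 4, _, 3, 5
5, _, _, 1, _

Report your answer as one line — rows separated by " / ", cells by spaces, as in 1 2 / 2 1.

4 5 3 2 1 / 1 2 4 5 3 / 3 1 5 4 2 / 2 4 1 3 5 / 5 3 2 1 4

row 1 has {1,3}; column 1 has {2,5} — only 4 is left for (r1,c1).
row 1 has {1,3,4}; column 2 has {2,4} — only 5 is left for (r1,c2).
row 1 has {1,3,4,5}; column 4 has {1,3,4} — only 2 is left for (r1,c4).
row 2 has {2,3}; column 1 has {2,4,5} — only 1 is left for (r2,c1).
row 2 has {1,2,3}; column 4 has {1,2,3,4} — only 5 is left for (r2,c4).
row 3 has {4}; column 1 has {1,2,4,5} — only 3 is left for (r3,c1).
row 3 has {3,4}; column 2 has {2,4,5} — only 1 is left for (r3,c2).
row 3 has {1,3,4}; column 5 has {1,3,5} — only 2 is left for (r3,c5).
row 4 has {2,3,4,5}; column 3 has {3} — only 1 is left for (r4,c3).
row 5 has {1,5}; column 2 has {1,2,4,5} — only 3 is left for (r5,c2).
row 5 has {1,3,5}; column 5 has {1,2,3,5} — only 4 is left for (r5,c5).
row 2 has {1,2,3,5}; column 3 has {1,3} — only 4 is left for (r2,c3).
row 3 has {1,2,3,4}; column 3 has {1,3,4} — only 5 is left for (r3,c3).
row 5 has {1,3,4,5}; column 3 has {1,3,4,5} — only 2 is left for (r5,c3).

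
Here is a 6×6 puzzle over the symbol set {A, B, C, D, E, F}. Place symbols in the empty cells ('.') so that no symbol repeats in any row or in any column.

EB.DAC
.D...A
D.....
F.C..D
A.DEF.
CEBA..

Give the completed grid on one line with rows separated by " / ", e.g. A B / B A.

E B F D A C / B D E F C A / D F A C B E / F A C B E D / A C D E F B / C E B A D F

(r1,c3) = F
(r2,c1) = B
(r2,c3) = E
(r2,c5) = C
(r3,c3) = A
(r4,c2) = A
(r4,c4) = B
(r4,c5) = E
(r5,c2) = C
(r5,c6) = B
(r6,c5) = D
(r6,c6) = F
(r2,c4) = F
(r3,c2) = F
(r3,c4) = C
(r3,c5) = B
(r3,c6) = E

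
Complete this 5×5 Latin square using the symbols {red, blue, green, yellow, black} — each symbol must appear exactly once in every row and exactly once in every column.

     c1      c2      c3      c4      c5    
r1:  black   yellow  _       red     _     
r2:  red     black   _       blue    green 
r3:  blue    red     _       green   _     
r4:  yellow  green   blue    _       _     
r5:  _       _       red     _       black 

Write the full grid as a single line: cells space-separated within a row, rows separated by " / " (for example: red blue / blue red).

black yellow green red blue / red black yellow blue green / blue red black green yellow / yellow green blue black red / green blue red yellow black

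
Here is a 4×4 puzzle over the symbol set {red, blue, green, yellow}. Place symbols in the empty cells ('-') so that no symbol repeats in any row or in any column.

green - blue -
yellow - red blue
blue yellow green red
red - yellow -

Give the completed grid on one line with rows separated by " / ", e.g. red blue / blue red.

green red blue yellow / yellow green red blue / blue yellow green red / red blue yellow green

At row 1, column 2: row 1 has {blue,green}; column 2 has {yellow}; that leaves red.
At row 1, column 4: row 1 has {red,blue,green}; column 4 has {red,blue}; that leaves yellow.
At row 2, column 2: row 2 has {red,blue,yellow}; column 2 has {red,yellow}; that leaves green.
At row 4, column 2: row 4 has {red,yellow}; column 2 has {red,green,yellow}; that leaves blue.
At row 4, column 4: row 4 has {red,blue,yellow}; column 4 has {red,blue,yellow}; that leaves green.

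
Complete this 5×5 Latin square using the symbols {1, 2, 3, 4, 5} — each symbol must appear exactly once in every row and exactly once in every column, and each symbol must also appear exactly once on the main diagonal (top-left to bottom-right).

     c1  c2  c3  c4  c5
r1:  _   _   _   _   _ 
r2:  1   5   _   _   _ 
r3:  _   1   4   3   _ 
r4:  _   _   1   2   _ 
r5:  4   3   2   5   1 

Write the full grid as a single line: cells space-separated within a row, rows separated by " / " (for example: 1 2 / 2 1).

(r1,c1) = 3
(r1,c3) = 5
(r2,c3) = 3
(r2,c4) = 4
(r2,c5) = 2
(r3,c5) = 5
(r4,c1) = 5
(r4,c2) = 4
(r4,c5) = 3
(r1,c2) = 2
(r1,c4) = 1
(r1,c5) = 4
(r3,c1) = 2

3 2 5 1 4 / 1 5 3 4 2 / 2 1 4 3 5 / 5 4 1 2 3 / 4 3 2 5 1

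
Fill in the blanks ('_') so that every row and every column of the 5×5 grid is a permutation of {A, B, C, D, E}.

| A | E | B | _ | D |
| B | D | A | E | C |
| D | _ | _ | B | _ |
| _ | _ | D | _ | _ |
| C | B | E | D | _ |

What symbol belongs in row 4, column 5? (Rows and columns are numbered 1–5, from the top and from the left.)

B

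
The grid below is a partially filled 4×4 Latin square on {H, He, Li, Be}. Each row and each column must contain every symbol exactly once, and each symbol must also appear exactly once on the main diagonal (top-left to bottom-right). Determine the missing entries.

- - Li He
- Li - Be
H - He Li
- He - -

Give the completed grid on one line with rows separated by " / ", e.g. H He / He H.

Be H Li He / He Li H Be / H Be He Li / Li He Be H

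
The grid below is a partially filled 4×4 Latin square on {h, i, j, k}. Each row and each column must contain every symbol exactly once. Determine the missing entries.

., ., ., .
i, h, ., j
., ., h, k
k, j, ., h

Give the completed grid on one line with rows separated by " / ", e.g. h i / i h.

(r1,c4): row 1 is empty so far; column 4 has {h,j,k}, so it must be i.
(r2,c3): row 2 has {h,i,j}; column 3 has {h}, so it must be k.
(r3,c1): row 3 has {h,k}; column 1 has {i,k}, so it must be j.
(r3,c2): row 3 has {h,j,k}; column 2 has {h,j}, so it must be i.
(r4,c3): row 4 has {h,j,k}; column 3 has {h,k}, so it must be i.
(r1,c1): row 1 has {i}; column 1 has {i,j,k}, so it must be h.
(r1,c2): row 1 has {h,i}; column 2 has {h,i,j}, so it must be k.
(r1,c3): row 1 has {h,i,k}; column 3 has {h,i,k}, so it must be j.

h k j i / i h k j / j i h k / k j i h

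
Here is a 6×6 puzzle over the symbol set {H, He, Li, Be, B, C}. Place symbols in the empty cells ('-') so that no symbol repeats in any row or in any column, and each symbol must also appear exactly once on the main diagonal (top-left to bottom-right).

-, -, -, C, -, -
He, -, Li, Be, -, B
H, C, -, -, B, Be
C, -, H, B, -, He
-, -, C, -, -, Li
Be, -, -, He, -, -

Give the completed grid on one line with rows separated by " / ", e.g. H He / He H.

Li B Be C He H / He H Li Be C B / H C He Li B Be / C Be H B Li He / B He C H Be Li / Be Li B He H C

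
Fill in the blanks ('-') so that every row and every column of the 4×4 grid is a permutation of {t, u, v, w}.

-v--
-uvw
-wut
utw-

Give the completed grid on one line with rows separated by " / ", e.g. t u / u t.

w v t u / t u v w / v w u t / u t w v

(r1,c3) = t
(r1,c4) = u
(r2,c1) = t
(r3,c1) = v
(r4,c4) = v
(r1,c1) = w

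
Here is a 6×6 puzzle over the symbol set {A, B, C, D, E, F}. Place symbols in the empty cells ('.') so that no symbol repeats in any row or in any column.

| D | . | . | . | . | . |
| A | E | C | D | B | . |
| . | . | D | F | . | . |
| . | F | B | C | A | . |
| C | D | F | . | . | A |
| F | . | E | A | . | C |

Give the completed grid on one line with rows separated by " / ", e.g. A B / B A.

D C A E F B / A E C D B F / B A D F C E / E F B C A D / C D F B E A / F B E A D C

At row 1, column 3: row 1 has {D}; column 3 has {B,C,D,E,F}; that leaves A.
At row 2, column 6: row 2 has {A,B,C,D,E}; column 6 has {A,C}; that leaves F.
At row 4, column 1: row 4 has {A,B,C,F}; column 1 has {A,C,D,F}; that leaves E.
At row 4, column 6: row 4 has {A,B,C,E,F}; column 6 has {A,C,F}; that leaves D.
At row 5, column 5: row 5 has {A,C,D,F}; column 5 has {A,B}; that leaves E.
At row 6, column 2: row 6 has {A,C,E,F}; column 2 has {D,E,F}; that leaves B.
At row 6, column 5: row 6 has {A,B,C,E,F}; column 5 has {A,B,E}; that leaves D.
At row 1, column 2: row 1 has {A,D}; column 2 has {B,D,E,F}; that leaves C.
At row 1, column 5: row 1 has {A,C,D}; column 5 has {A,B,D,E}; that leaves F.
At row 3, column 1: row 3 has {D,F}; column 1 has {A,C,D,E,F}; that leaves B.
At row 3, column 2: row 3 has {B,D,F}; column 2 has {B,C,D,E,F}; that leaves A.
At row 3, column 5: row 3 has {A,B,D,F}; column 5 has {A,B,D,E,F}; that leaves C.
At row 3, column 6: row 3 has {A,B,C,D,F}; column 6 has {A,C,D,F}; that leaves E.
At row 5, column 4: row 5 has {A,C,D,E,F}; column 4 has {A,C,D,F}; that leaves B.
At row 1, column 4: row 1 has {A,C,D,F}; column 4 has {A,B,C,D,F}; that leaves E.
At row 1, column 6: row 1 has {A,C,D,E,F}; column 6 has {A,C,D,E,F}; that leaves B.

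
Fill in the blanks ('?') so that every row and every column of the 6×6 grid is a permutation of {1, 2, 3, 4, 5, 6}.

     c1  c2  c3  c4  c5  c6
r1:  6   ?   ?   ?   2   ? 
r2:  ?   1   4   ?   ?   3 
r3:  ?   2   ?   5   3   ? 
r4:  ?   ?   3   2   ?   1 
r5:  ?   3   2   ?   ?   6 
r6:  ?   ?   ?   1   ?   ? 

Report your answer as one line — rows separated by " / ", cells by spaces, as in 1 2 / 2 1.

6 4 1 3 2 5 / 2 1 4 6 5 3 / 1 2 6 5 3 4 / 4 5 3 2 6 1 / 5 3 2 4 1 6 / 3 6 5 1 4 2

(r2,c4) = 6
(r2,c5) = 5
(r3,c6) = 4
(r5,c4) = 4
(r5,c5) = 1
(r1,c4) = 3
(r1,c6) = 5
(r2,c1) = 2
(r3,c1) = 1
(r3,c3) = 6
(r5,c1) = 5
(r6,c3) = 5
(r6,c6) = 2
(r1,c2) = 4
(r1,c3) = 1
(r4,c1) = 4
(r4,c5) = 6
(r6,c1) = 3
(r6,c2) = 6
(r6,c5) = 4
(r4,c2) = 5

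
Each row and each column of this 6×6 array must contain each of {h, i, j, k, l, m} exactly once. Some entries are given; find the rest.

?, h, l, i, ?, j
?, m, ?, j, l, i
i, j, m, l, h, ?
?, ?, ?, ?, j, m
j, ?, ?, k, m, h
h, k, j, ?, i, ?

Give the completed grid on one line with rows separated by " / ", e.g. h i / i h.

m h l i k j / k m h j l i / i j m l h k / l i k h j m / j l i k m h / h k j m i l

At row 1, column 5: row 1 has {h,i,j,l}; column 5 has {h,i,j,l,m}; that leaves k.
At row 2, column 1: row 2 has {i,j,l,m}; column 1 has {h,i,j}; that leaves k.
At row 2, column 3: row 2 has {i,j,k,l,m}; column 3 has {j,l,m}; that leaves h.
At row 3, column 6: row 3 has {h,i,j,l,m}; column 6 has {h,i,j,m}; that leaves k.
At row 4, column 1: row 4 has {j,m}; column 1 has {h,i,j,k}; that leaves l.
At row 4, column 2: row 4 has {j,l,m}; column 2 has {h,j,k,m}; that leaves i.
At row 4, column 3: row 4 has {i,j,l,m}; column 3 has {h,j,l,m}; that leaves k.
At row 4, column 4: row 4 has {i,j,k,l,m}; column 4 has {i,j,k,l}; that leaves h.
At row 5, column 2: row 5 has {h,j,k,m}; column 2 has {h,i,j,k,m}; that leaves l.
At row 5, column 3: row 5 has {h,j,k,l,m}; column 3 has {h,j,k,l,m}; that leaves i.
At row 6, column 4: row 6 has {h,i,j,k}; column 4 has {h,i,j,k,l}; that leaves m.
At row 6, column 6: row 6 has {h,i,j,k,m}; column 6 has {h,i,j,k,m}; that leaves l.
At row 1, column 1: row 1 has {h,i,j,k,l}; column 1 has {h,i,j,k,l}; that leaves m.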